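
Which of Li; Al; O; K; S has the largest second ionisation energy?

Li

IE_2 is the cost of taking one more electron from the +1 cation: Li⁺ is the bare [He] core; Al⁺ still has 2 valence electrons; O⁺ still has 5 valence electrons; K⁺ is the bare [Ar] core; S⁺ still has 5 valence electrons.
Usually core removal costs more than valence removal, but here the competition is close: a tightly held n=2 valence electron can cost more to remove than an n=3 core electron, so the actual values have to decide it.
Valence configurations: Al⁺ [Ne]3s², O⁺ [He]2s²2p³, S⁺ [Ne]3s²3p³.
Approximate IE_2 values (kJ/mol): Li 7298, Al 1817, O 3388, K 3052, S 2252.
Hence IE_2: Al < S < K < O < Li.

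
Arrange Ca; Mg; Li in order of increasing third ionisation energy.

Ca < Mg < Li

After 2 electrons have been removed, what remains? Ca²⁺ is the bare [Ar] core; Mg²⁺ is the bare [Ne] core; Li²⁺ is already 1 electron into the core.
All of these are removing an electron from a noble-gas core or deeper; the smaller core (lower principal quantum number) is held far more tightly, and within a period the higher nuclear charge binds the same core more tightly.
Tabulated IE_3 (kJ/mol): Ca 4912, Mg 7733, Li 11815.
Hence IE_3: Ca < Mg < Li.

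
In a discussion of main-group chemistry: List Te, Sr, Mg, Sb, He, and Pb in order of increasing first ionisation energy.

Sr < Pb < Mg < Sb < Te < He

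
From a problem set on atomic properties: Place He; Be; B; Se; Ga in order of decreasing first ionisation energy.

He, Se, Be, B, Ga

He is in period 1, group 18; Be is in period 2, group 2; B is in period 2, group 13; Ga is in period 4, group 13; Se is in period 4, group 16.
Removing the outermost electron gets harder across a period and easier down a group.
These span different periods and groups, so the two trends combine.
B > Ga: B sits above Ga in group 13, so the down-group effect alone puts B higher.
Be > B: this pair runs against the simple trend — see the exception note.
Se > Be: the two effects oppose for this pair; the across-period effect wins (941 vs 900 kJ/mol).
He > Se: both effects reinforce here, so He is clearly the higher of the two.
Note the exception: Be has a higher first ionization energy than B, contrary to the simple trend — removing B's lone 2p electron is easier than breaking Be's filled 2s².
For reference (kJ/mol): He 2372, Be 900, B 801, Ga 579, Se 941.
So from highest to lowest: He > Se > Be > B > Ga.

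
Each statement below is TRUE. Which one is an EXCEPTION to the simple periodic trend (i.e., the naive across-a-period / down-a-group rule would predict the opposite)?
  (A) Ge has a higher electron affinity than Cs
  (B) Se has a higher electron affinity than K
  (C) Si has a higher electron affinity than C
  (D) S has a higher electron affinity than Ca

(C)

The general trend: electron affinity increases across a period and decreases down a group.
(A) Ge (period 4, group 14) vs Cs (period 6, group 1): the stated order agrees with the simple trend.
(B) Se (period 4, group 16) vs K (period 4, group 1): the stated order agrees with the simple trend.
(C) Si (period 3, group 14) vs C (period 2, group 14): the stated order contradicts the simple trend.
(D) S (period 3, group 16) vs Ca (period 4, group 2): the stated order agrees with the simple trend.
The exception is (C): Si's larger, more diffuse 3p orbitals accept an added electron slightly more readily than C's compact 2p.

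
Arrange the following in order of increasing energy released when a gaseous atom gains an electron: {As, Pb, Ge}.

Ge is in period 4, group 14; As is in period 4, group 15; Pb is in period 6, group 14.
Electron affinity generally becomes more exothermic across a period toward the halogens and less exothermic down a group.
Here both period and group differ, so the two effects have to be weighed against each other.
As > Pb: both effects reinforce here, so As is clearly the higher of the two.
Ge > As: this pair runs against the simple trend — see the exception note.
Note the exception: Ge has a higher electron affinity than As, contrary to the simple trend — adding an electron to As's half-filled 4p³ is unfavourable, so Ge (4p²) has the more exothermic EA.
For reference (kJ/mol): Ge 119, As 78, Pb 35.
So from lowest to highest: Pb < As < Ge.

Pb, As, Ge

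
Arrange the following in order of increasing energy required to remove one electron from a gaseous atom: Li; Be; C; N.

Li < Be < C < N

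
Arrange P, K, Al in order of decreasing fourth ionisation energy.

Al, K, P

IE_4 is the cost of taking one more electron from the +3 cation: P³⁺ still has 2 valence electrons; K³⁺ is already 2 electrons into the core; Al³⁺ is the bare [Ne] core.
Breaking into a closed-shell core is much more expensive than removing a leftover valence electron — K and Al have the largest IE_4 here.
Tabulated IE_4 (kJ/mol): P 4964, K 5877, Al 11577.
So the fourth ionization energies run P < K < Al.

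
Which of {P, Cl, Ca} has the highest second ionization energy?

Consider each +1 ion: P⁺ still has 4 valence electrons; Cl⁺ still has 6 valence electrons; Ca⁺ still has 1 valence electron.
All are still removing valence electrons, so compare the +1 ions as you would atoms: IE_2 generally rises across a period (higher Z_eff) and falls down a group (larger shell), subject to the usual subshell exceptions.
Valence configurations: P⁺ [Ne]3s²3p², Cl⁺ [Ne]3s²3p⁴, Ca⁺ [Ar]4s¹.
Tabulated IE_2 (kJ/mol): P 1907, Cl 2298, Ca 1145.
Hence IE_2: Ca < P < Cl.

Cl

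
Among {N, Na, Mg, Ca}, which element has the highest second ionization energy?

Na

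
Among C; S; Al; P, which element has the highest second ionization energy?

C

The second ionization energy removes an electron from the +1 ion. For each element: C⁺ still has 3 valence electrons; S⁺ still has 5 valence electrons; Al⁺ still has 2 valence electrons; P⁺ still has 4 valence electrons.
All are still removing valence electrons, so compare the +1 ions as you would atoms: IE_2 generally rises across a period (higher Z_eff) and falls down a group (larger shell), subject to the usual subshell exceptions.
Valence configurations: C⁺ [He]2s²2p¹, S⁺ [Ne]3s²3p³, Al⁺ [Ne]3s², P⁺ [Ne]3s²3p².
Approximate IE_2 values (kJ/mol): C 2353, S 2252, Al 1817, P 1907.
Putting it together, IE_2: Al < P < S < C.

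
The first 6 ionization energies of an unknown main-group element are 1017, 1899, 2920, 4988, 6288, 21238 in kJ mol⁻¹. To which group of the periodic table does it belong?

Look for the largest jump between consecutive ionization energies: IE6/IE5 ≈ 3.4, far larger than any earlier ratio.
That jump marks the point where a core electron is being removed. So the atom has 5 valence electrons.
A main-group element with 5 valence electrons is in group 15.

Group 15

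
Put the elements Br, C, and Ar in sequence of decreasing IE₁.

C is in period 2, group 14; Ar is in period 3, group 18; Br is in period 4, group 17.
IE₁ increases left→right with effective nuclear charge and decreases top→bottom as the valence shell moves farther out.
Neither a single period nor a single group — weigh both effects.
Br > C: period and group pull opposite ways; the across-period shift dominates (1140 vs 1086 kJ/mol).
Ar > Br: both effects reinforce here, so Ar is clearly the higher of the two.
For reference (kJ/mol): C 1086, Ar 1521, Br 1140.
So from highest to lowest: Ar > Br > C.

Ar > Br > C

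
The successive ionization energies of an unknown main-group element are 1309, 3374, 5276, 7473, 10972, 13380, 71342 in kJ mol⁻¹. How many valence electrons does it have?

6

Look for the largest jump between consecutive ionization energies: IE7/IE6 ≈ 5.3, far larger than any earlier ratio.
That jump marks the point where a core electron is being removed. So the atom has 6 valence electrons.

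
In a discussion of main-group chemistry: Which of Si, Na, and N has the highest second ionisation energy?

Na

IE_2 is the cost of taking one more electron from the +1 cation: Si⁺ still has 3 valence electrons; Na⁺ is the bare [Ne] core; N⁺ still has 4 valence electrons.
Breaking into a closed-shell core is much more expensive than removing a leftover valence electron — Na has the largest IE_2 here.
Valence configurations: Si⁺ [Ne]3s²3p¹, N⁺ [He]2s²2p².
Approximate IE_2 values (kJ/mol): Si 1577, Na 4562, N 2856.
Putting it together, IE_2: Si < N < Na.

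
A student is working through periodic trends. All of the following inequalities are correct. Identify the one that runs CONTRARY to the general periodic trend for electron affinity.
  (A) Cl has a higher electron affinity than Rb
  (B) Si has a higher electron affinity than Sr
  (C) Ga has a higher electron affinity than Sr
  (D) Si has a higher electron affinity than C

The general trend: electron affinity increases across a period and decreases down a group.
(A) Cl (period 3, group 17) vs Rb (period 5, group 1): the stated order agrees with the simple trend.
(B) Si (period 3, group 14) vs Sr (period 5, group 2): the stated order agrees with the simple trend.
(C) Ga (period 4, group 13) vs Sr (period 5, group 2): the stated order agrees with the simple trend.
(D) Si (period 3, group 14) vs C (period 2, group 14): the stated order contradicts the simple trend.
The exception is (D): Si's larger, more diffuse 3p orbitals accept an added electron slightly more readily than C's compact 2p.

(D)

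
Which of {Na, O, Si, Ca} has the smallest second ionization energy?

Ca

IE_2 is the cost of taking one more electron from the +1 cation: Na⁺ is the bare [Ne] core; O⁺ still has 5 valence electrons; Si⁺ still has 3 valence electrons; Ca⁺ still has 1 valence electron.
Breaking into a closed-shell core is much more expensive than removing a leftover valence electron — Na has the largest IE_2 here.
Valence configurations: O⁺ [He]2s²2p³, Si⁺ [Ne]3s²3p¹, Ca⁺ [Ar]4s¹.
Approximate IE_2 values (kJ/mol): Na 4562, O 3388, Si 1577, Ca 1145.
Putting it together, IE_2: Ca < Si < O < Na.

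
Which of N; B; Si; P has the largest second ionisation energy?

N

The second ionization energy removes an electron from the +1 ion. For each element: N⁺ still has 4 valence electrons; B⁺ still has 2 valence electrons; Si⁺ still has 3 valence electrons; P⁺ still has 4 valence electrons.
All are still removing valence electrons, so compare the +1 ions as you would atoms: IE_2 generally rises across a period (higher Z_eff) and falls down a group (larger shell), subject to the usual subshell exceptions.
Valence configurations: N⁺ [He]2s²2p², B⁺ [He]2s², Si⁺ [Ne]3s²3p¹, P⁺ [Ne]3s²3p².
The numbers (kJ/mol): N 2856, B 2427, Si 1577, P 1907.
Putting it together, IE_2: Si < P < B < N.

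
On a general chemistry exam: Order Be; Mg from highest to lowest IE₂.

Be > Mg

Consider each +1 ion: Be⁺ still has 1 valence electron; Mg⁺ still has 1 valence electron.
All are still removing valence electrons, so compare the +1 ions as you would atoms: IE_2 generally rises across a period (higher Z_eff) and falls down a group (larger shell), subject to the usual subshell exceptions.
Valence configurations: Be⁺ [He]2s¹, Mg⁺ [Ne]3s¹.
The numbers (kJ/mol): Be 1757, Mg 1451.
Overall IE_2 order: Mg < Be.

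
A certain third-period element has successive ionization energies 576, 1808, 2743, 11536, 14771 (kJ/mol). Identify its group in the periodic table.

Group 13

Look for the largest jump between consecutive ionization energies: IE4/IE3 ≈ 4.2, far larger than any earlier ratio.
That jump marks the point where a core electron is being removed. So the atom has 3 valence electrons.
A main-group element with 3 valence electrons is in group 13.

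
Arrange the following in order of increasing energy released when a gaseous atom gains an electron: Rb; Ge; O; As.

Electron affinity generally becomes more exothermic across a period toward the halogens and less exothermic down a group.
Neither a single period nor a single group — weigh both effects.
As > Rb: both effects reinforce here, so As is clearly the higher of the two.
Ge > As: this pair runs against the simple trend — see the exception note.
O > Ge: relative to Ge, both the across-period and down-group shifts push O's electron affinity up.
Note the exception: Ge has a higher electron affinity than As, contrary to the simple trend — adding an electron to As's half-filled 4p³ is unfavourable, so Ge (4p²) has the more exothermic EA.
For reference (kJ/mol): O 141, Ge 119, As 78, Rb 47.
So from lowest to highest: Rb < As < Ge < O.

Rb, As, Ge, O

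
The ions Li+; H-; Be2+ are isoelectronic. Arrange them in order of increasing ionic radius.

All of these have 2 electrons, so size is governed by nuclear charge alone: the more protons, the stronger the pull on the same electron cloud, and the smaller the ion.
Nuclear charges: Be2+ (Z=4), Li+ (Z=3), H- (Z=1).
Smallest to largest: Be2+ < Li+ < H-.

Be2+ < Li+ < H-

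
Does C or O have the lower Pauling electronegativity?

C is in period 2, group 14; O is in period 2, group 16.
Atoms toward the upper right of the periodic table pull bonding electrons most strongly.
All lie in period 2, so electronegativity increases left to right.
So C has the lower Pauling electronegativity (C < O).

C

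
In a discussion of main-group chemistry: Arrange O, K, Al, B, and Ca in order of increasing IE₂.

Ca, Al, B, K, O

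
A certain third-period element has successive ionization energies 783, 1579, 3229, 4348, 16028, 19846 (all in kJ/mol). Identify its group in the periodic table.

Group 14

Look for the largest jump between consecutive ionization energies: IE5/IE4 ≈ 3.7, far larger than any earlier ratio.
That jump marks the point where a core electron is being removed. So the atom has 4 valence electrons.
A main-group element with 4 valence electrons is in group 14.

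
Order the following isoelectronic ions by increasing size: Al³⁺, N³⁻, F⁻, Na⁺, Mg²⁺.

All of these have 10 electrons, so size is governed by nuclear charge alone: the more protons, the stronger the pull on the same electron cloud, and the smaller the ion.
Nuclear charges: Al³⁺ (Z=13), Mg²⁺ (Z=12), Na⁺ (Z=11), F⁻ (Z=9), N³⁻ (Z=7).
Smallest to largest: Al³⁺ < Mg²⁺ < Na⁺ < F⁻ < N³⁻.

Al³⁺ < Mg²⁺ < Na⁺ < F⁻ < N³⁻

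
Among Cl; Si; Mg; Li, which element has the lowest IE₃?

IE_3 is the cost of taking one more electron from the +2 cation: Cl²⁺ still has 5 valence electrons; Si²⁺ still has 2 valence electrons; Mg²⁺ is the bare [Ne] core; Li²⁺ is already 1 electron into the core.
Pulling an electron out of a noble-gas core costs far more than removing a remaining valence electron, so Mg and Li sit at the high end of IE_3.
Valence configurations: Cl²⁺ [Ne]3s²3p³, Si²⁺ [Ne]3s².
Approximate IE_3 values (kJ/mol): Cl 3822, Si 3232, Mg 7733, Li 11815.
So the third ionization energies run Si < Cl < Mg < Li.

Si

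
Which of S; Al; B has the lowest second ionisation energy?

Al

IE_2 is the cost of taking one more electron from the +1 cation: S⁺ still has 5 valence electrons; Al⁺ still has 2 valence electrons; B⁺ still has 2 valence electrons.
All are still removing valence electrons, so compare the +1 ions as you would atoms: IE_2 generally rises across a period (higher Z_eff) and falls down a group (larger shell), subject to the usual subshell exceptions.
Valence configurations: S⁺ [Ne]3s²3p³, Al⁺ [Ne]3s², B⁺ [He]2s².
The numbers (kJ/mol): S 2252, Al 1817, B 2427.
Putting it together, IE_2: Al < S < B.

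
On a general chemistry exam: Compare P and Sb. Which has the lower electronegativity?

P is in period 3, group 15; Sb is in period 5, group 15.
Atoms toward the upper right of the periodic table pull bonding electrons most strongly.
All are in group 15, so electronegativity increases up the group.
So Sb has the lower electronegativity (Sb < P).

Sb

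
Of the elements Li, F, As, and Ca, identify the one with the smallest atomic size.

F

Li is in period 2, group 1; F is in period 2, group 17; Ca is in period 4, group 2; As is in period 4, group 15.
Moving right in a period, electrons are added to the same shell under a stronger nuclear pull, so atoms get smaller; moving down, a new shell is opened and atoms get larger.
These span different periods and groups, so the two trends combine.
As > F: both effects reinforce here, so As is clearly the larger of the two.
Li > As: period and group pull opposite ways; the across-period shift dominates (133 vs 121 pm).
Ca > Li: the two effects oppose for this pair; the down-group effect wins (171 vs 133 pm).
Approximate values (pm): Li 133, F 64, Ca 171, As 121.
The smallest atomic size among these belongs to F.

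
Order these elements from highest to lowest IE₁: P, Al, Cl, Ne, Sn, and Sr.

Ne is in period 2, group 18; Al is in period 3, group 13; P is in period 3, group 15; Cl is in period 3, group 17; Sr is in period 5, group 2; Sn is in period 5, group 14.
Across a period the outer electron is held more tightly (higher IE₁); down a group it sits in a higher shell, more shielded, and comes off more easily.
These span different periods and groups, so the two trends combine.
Al > Sr: relative to Sr, both the across-period and down-group shifts push Al's first ionization energy up.
Sn > Al: period and group pull opposite ways; the across-period shift dominates (709 vs 578 kJ/mol).
P > Sn: both effects reinforce here, so P is clearly the higher of the two.
Cl > P: both are in period 3; the period trend gives Cl the larger value.
Ne > Cl: both effects reinforce here, so Ne is clearly the higher of the two.
Approximate values (kJ/mol): Ne 2081, Al 578, P 1012, Cl 1251, Sr 550, Sn 709.
So from highest to lowest: Ne > Cl > P > Sn > Al > Sr.

Ne, Cl, P, Sn, Al, Sr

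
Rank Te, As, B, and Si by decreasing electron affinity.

Te, Si, As, B

B is in period 2, group 13; Si is in period 3, group 14; As is in period 4, group 15; Te is in period 5, group 16.
Atoms with high Z_eff and room in the valence shell (especially the halogens) have the most exothermic electron affinities.
These sit on a diagonal, where the across-period and down-group effects partly cancel.
As > B: period and group pull opposite ways; the across-period shift dominates (78 vs 27 kJ/mol).
Si > As: period and group pull opposite ways; the down-group shift dominates (134 vs 78 kJ/mol).
Te > Si: period and group pull opposite ways; the across-period shift dominates (190 vs 134 kJ/mol).
Tabulated electron affinity (kJ/mol): B 27, Si 134, As 78, Te 190.
So from highest to lowest: Te > Si > As > B.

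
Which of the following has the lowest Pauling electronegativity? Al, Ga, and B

Al

Smaller atoms with higher effective nuclear charge are more electronegative.
All are in group 13; the group trend (electronegativity increases up the group) applies, with the exception below.
Note the exception: Ga has a higher electronegativity than Al, contrary to the simple trend — poor shielding by filled d (and f) subshells raises the heavier element's effective nuclear charge more than the simple down-group trend predicts.
Approximate values (Pauling): B 2.04, Al 1.61, Ga 1.81.
The lowest Pauling electronegativity among these belongs to Al.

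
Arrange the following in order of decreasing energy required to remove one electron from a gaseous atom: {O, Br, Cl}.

O is in period 2, group 16; Cl is in period 3, group 17; Br is in period 4, group 17.
Across a period the outer electron is held more tightly (higher IE₁); down a group it sits in a higher shell, more shielded, and comes off more easily.
These span different periods and groups, so the two trends combine.
Cl > Br: Cl sits above Br in group 17, so the down-group effect alone puts Cl higher.
O > Cl: period and group pull opposite ways; the down-group shift dominates (1314 vs 1251 kJ/mol).
For reference (kJ/mol): O 1314, Cl 1251, Br 1140.
So from highest to lowest: O > Cl > Br.

O > Cl > Br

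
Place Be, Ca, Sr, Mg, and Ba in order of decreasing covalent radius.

Ba > Sr > Ca > Mg > Be

Be is in period 2, group 2; Mg is in period 3, group 2; Ca is in period 4, group 2; Sr is in period 5, group 2; Ba is in period 6, group 2.
Moving right in a period, electrons are added to the same shell under a stronger nuclear pull, so atoms get smaller; moving down, a new shell is opened and atoms get larger.
All are in group 2, so atomic radius increases down the group.
So from largest to smallest: Ba > Sr > Ca > Mg > Be.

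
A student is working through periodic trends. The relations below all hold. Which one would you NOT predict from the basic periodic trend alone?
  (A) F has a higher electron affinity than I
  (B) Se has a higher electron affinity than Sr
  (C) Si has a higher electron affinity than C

(C)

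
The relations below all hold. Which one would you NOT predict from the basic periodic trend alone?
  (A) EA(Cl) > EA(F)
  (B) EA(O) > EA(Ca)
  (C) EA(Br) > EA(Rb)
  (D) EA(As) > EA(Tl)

(A)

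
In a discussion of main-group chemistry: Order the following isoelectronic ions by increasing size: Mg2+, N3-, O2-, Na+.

All of these have 10 electrons, so size is governed by nuclear charge alone: the more protons, the stronger the pull on the same electron cloud, and the smaller the ion.
Nuclear charges: Mg2+ (Z=12), Na+ (Z=11), O2- (Z=8), N3- (Z=7).
Smallest to largest: Mg2+ < Na+ < O2- < N3-.

Mg2+ < Na+ < O2- < N3-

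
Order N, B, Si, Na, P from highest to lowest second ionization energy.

Na, N, B, P, Si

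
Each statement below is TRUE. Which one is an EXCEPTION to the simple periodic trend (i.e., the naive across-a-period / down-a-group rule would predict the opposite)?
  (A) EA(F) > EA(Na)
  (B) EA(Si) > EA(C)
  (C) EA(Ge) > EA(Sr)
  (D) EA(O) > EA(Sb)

The general trend: electron affinity increases across a period and decreases down a group.
(A) F (period 2, group 17) vs Na (period 3, group 1): the stated order agrees with the simple trend.
(B) Si (period 3, group 14) vs C (period 2, group 14): the stated order contradicts the simple trend.
(C) Ge (period 4, group 14) vs Sr (period 5, group 2): the stated order agrees with the simple trend.
(D) O (period 2, group 16) vs Sb (period 5, group 15): the stated order agrees with the simple trend.
The exception is (B): Si's larger, more diffuse 3p orbitals accept an added electron slightly more readily than C's compact 2p.

(B)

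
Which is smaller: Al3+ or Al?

Forming Al3+ removes 3 electrons from Al. Fewer electrons for the same nuclear charge means less shielding and a higher Z_eff on the remaining electrons, and for main-group metals the entire outer shell is lost.
A cation is smaller than its parent atom: Al3+ < Al.

Al3+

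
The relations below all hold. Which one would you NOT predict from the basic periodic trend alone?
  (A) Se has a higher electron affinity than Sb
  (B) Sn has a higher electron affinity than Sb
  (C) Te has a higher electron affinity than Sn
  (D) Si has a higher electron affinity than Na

(B)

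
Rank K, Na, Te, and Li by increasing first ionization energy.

Removing the outermost electron gets harder across a period and easier down a group.
Here both period and group differ, so the two effects have to be weighed against each other.
Na > K: they share group 1; the group trend gives Na the larger value.
Li > Na: Li sits above Na in group 1, so the down-group effect alone puts Li higher.
Te > Li: the two effects oppose for this pair; the across-period effect wins (869 vs 520 kJ/mol).
Approximate values (kJ/mol): Li 520, Na 496, K 419, Te 869.
So from lowest to highest: K < Na < Li < Te.

K < Na < Li < Te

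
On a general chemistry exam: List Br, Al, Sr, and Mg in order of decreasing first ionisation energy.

Br, Mg, Al, Sr

First ionization energy rises across a period (greater Z_eff holds electrons more tightly) and falls down a group (valence electrons are farther from the nucleus).
These span different periods and groups, so the two trends combine.
Al > Sr: relative to Sr, both the across-period and down-group shifts push Al's first ionization energy up.
Mg > Al: this pair runs against the simple trend — see the exception note.
Br > Mg: period and group pull opposite ways; the across-period shift dominates (1140 vs 738 kJ/mol).
Note the exception: Mg has a higher first ionization energy than Al, contrary to the simple trend — Al's single 3p electron is easier to remove than one from Mg's filled 3s².
Approximate values (kJ/mol): Mg 738, Al 578, Br 1140, Sr 550.
So from highest to lowest: Br > Mg > Al > Sr.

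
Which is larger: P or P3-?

P3-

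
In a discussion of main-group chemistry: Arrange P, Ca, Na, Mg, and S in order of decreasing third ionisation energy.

After 2 electrons have been removed, what remains? P²⁺ still has 3 valence electrons; Ca²⁺ is the bare [Ar] core; Na²⁺ is already 1 electron into the core; Mg²⁺ is the bare [Ne] core; S²⁺ still has 4 valence electrons.
Breaking into a closed-shell core is much more expensive than removing a leftover valence electron — Ca, Na and Mg have the largest IE_3 here.
Valence configurations: P²⁺ [Ne]3s²3p¹, S²⁺ [Ne]3s²3p².
Tabulated IE_3 (kJ/mol): P 2914, Ca 4912, Na 6910, Mg 7733, S 3357.
Hence IE_3: P < S < Ca < Na < Mg.

Mg, Na, Ca, S, P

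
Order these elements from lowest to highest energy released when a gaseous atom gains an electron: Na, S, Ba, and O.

Ba < Na < O < S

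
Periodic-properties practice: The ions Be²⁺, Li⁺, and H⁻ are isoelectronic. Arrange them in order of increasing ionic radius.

All of these have 2 electrons, so size is governed by nuclear charge alone: the more protons, the stronger the pull on the same electron cloud, and the smaller the ion.
Nuclear charges: Be²⁺ (Z=4), Li⁺ (Z=3), H⁻ (Z=1).
Smallest to largest: Be²⁺ < Li⁺ < H⁻.

Be²⁺, Li⁺, H⁻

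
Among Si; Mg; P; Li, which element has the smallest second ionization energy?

Mg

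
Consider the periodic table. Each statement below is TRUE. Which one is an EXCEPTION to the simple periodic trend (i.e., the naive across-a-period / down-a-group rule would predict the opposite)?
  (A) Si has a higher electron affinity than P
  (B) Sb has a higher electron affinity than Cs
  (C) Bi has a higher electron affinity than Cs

(A)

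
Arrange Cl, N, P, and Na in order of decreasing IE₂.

Na, N, Cl, P

After 1 electron has been removed, what remains? Cl⁺ still has 6 valence electrons; N⁺ still has 4 valence electrons; P⁺ still has 4 valence electrons; Na⁺ is the bare [Ne] core.
Pulling an electron out of a noble-gas core costs far more than removing a remaining valence electron, so Na sits at the high end of IE_2.
Valence configurations: Cl⁺ [Ne]3s²3p⁴, N⁺ [He]2s²2p², P⁺ [Ne]3s²3p².
Tabulated IE_2 (kJ/mol): Cl 2298, N 2856, P 1907, Na 4562.
Hence IE_2: P < Cl < N < Na.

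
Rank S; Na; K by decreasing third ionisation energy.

Na > K > S

After 2 electrons have been removed, what remains? S²⁺ still has 4 valence electrons; Na²⁺ is already 1 electron into the core; K²⁺ is already 1 electron into the core.
Pulling an electron out of a noble-gas core costs far more than removing a remaining valence electron, so K and Na sit at the high end of IE_3.
The numbers (kJ/mol): S 3357, Na 6910, K 4420.
Hence IE_3: S < K < Na.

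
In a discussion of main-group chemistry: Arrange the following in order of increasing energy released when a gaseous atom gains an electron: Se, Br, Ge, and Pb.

Pb < Ge < Se < Br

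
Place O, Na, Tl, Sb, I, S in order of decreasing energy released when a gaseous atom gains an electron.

I, S, O, Sb, Na, Tl

Electron affinity generally becomes more exothermic across a period toward the halogens and less exothermic down a group.
These span different periods and groups, so the two trends combine.
Na > Tl: period and group pull opposite ways; the down-group shift dominates (53 vs 19 kJ/mol).
Sb > Na: period and group pull opposite ways; the across-period shift dominates (103 vs 53 kJ/mol).
O > Sb: relative to Sb, both the across-period and down-group shifts push O's electron affinity up.
S > O: this pair runs against the simple trend — see the exception note.
I > S: period and group pull opposite ways; the across-period shift dominates (295 vs 200 kJ/mol).
Note the exception: S has a higher electron affinity than O, contrary to the simple trend — the compact 2p subshell of O repels the added electron more than S's larger 3p does.
Tabulated electron affinity (kJ/mol): O 141, Na 53, S 200, Sb 103, I 295, Tl 19.
So from highest to lowest: I > S > O > Sb > Na > Tl.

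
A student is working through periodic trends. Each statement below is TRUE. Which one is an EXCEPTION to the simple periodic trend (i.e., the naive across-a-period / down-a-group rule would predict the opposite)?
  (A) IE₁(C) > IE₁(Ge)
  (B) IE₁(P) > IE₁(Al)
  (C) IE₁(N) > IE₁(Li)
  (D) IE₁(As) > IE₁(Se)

(D)

The general trend: IE₁ increases across a period and decreases down a group.
(A) C (period 2, group 14) vs Ge (period 4, group 14): the stated order agrees with the simple trend.
(B) P (period 3, group 15) vs Al (period 3, group 13): the stated order agrees with the simple trend.
(C) N (period 2, group 15) vs Li (period 2, group 1): the stated order agrees with the simple trend.
(D) As (period 4, group 15) vs Se (period 4, group 16): the stated order contradicts the simple trend.
The exception is (D): Se (4p⁴) ionizes more easily than half-filled As (4p³).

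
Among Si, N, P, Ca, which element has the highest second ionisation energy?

IE_2 is the cost of taking one more electron from the +1 cation: Si⁺ still has 3 valence electrons; N⁺ still has 4 valence electrons; P⁺ still has 4 valence electrons; Ca⁺ still has 1 valence electron.
All are still removing valence electrons, so compare the +1 ions as you would atoms: IE_2 generally rises across a period (higher Z_eff) and falls down a group (larger shell), subject to the usual subshell exceptions.
Valence configurations: Si⁺ [Ne]3s²3p¹, N⁺ [He]2s²2p², P⁺ [Ne]3s²3p², Ca⁺ [Ar]4s¹.
Approximate IE_2 values (kJ/mol): Si 1577, N 2856, P 1907, Ca 1145.
So the second ionization energies run Ca < Si < P < N.

N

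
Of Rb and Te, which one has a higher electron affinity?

Te

Rb is in period 5, group 1; Te is in period 5, group 16.
Adding an electron releases more energy for atoms nearer the top right (short of the noble gases).
All lie in period 5, so electron affinity increases left to right.
So Te has the higher electron affinity (Te > Rb).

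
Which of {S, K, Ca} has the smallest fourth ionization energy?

S

The fourth ionization energy removes an electron from the +3 ion. For each element: S³⁺ still has 3 valence electrons; K³⁺ is already 2 electrons into the core; Ca³⁺ is already 1 electron into the core.
Core electrons are held far more tightly than valence electrons, so K and Ca top the IE_4 order.
Approximate IE_4 values (kJ/mol): S 4556, K 5877, Ca 6491.
Overall IE_4 order: S < K < Ca.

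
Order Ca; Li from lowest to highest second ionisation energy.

The second ionization energy removes an electron from the +1 ion. For each element: Ca⁺ still has 1 valence electron; Li⁺ is the bare [He] core.
Breaking into a closed-shell core is much more expensive than removing a leftover valence electron — Li has the largest IE_2 here.
The numbers (kJ/mol): Ca 1145, Li 7298.
So the second ionization energies run Ca < Li.

Ca < Li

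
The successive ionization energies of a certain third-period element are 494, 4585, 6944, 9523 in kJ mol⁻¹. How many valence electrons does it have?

Look for the largest jump between consecutive ionization energies: IE2/IE1 ≈ 9.3, far larger than any earlier ratio.
That jump marks the point where a core electron is being removed. So the atom has 1 valence electron.

1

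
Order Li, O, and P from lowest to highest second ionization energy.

Consider each +1 ion: Li⁺ is the bare [He] core; O⁺ still has 5 valence electrons; P⁺ still has 4 valence electrons.
Core electrons are held far more tightly than valence electrons, so Li tops the IE_2 order.
Valence configurations: O⁺ [He]2s²2p³, P⁺ [Ne]3s²3p².
Approximate IE_2 values (kJ/mol): Li 7298, O 3388, P 1907.
Hence IE_2: P < O < Li.

P, O, Li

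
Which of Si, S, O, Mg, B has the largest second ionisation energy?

Consider each +1 ion: Si⁺ still has 3 valence electrons; S⁺ still has 5 valence electrons; O⁺ still has 5 valence electrons; Mg⁺ still has 1 valence electron; B⁺ still has 2 valence electrons.
All are still removing valence electrons, so compare the +1 ions as you would atoms: IE_2 generally rises across a period (higher Z_eff) and falls down a group (larger shell), subject to the usual subshell exceptions.
Valence configurations: Si⁺ [Ne]3s²3p¹, S⁺ [Ne]3s²3p³, O⁺ [He]2s²2p³, Mg⁺ [Ne]3s¹, B⁺ [He]2s².
Approximate IE_2 values (kJ/mol): Si 1577, S 2252, O 3388, Mg 1451, B 2427.
Overall IE_2 order: Mg < Si < S < B < O.

O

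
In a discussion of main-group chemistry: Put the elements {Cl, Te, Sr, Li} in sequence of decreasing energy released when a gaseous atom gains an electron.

Li is in period 2, group 1; Cl is in period 3, group 17; Sr is in period 5, group 2; Te is in period 5, group 16.
Electron affinity generally becomes more exothermic across a period toward the halogens and less exothermic down a group.
Here both period and group differ, so the two effects have to be weighed against each other.
Li > Sr: period and group pull opposite ways; the down-group shift dominates (60 vs 5 kJ/mol).
Te > Li: the two effects oppose for this pair; the across-period effect wins (190 vs 60 kJ/mol).
Cl > Te: relative to Te, both the across-period and down-group shifts push Cl's electron affinity up.
Approximate values (kJ/mol): Li 60, Cl 349, Sr 5, Te 190.
So from highest to lowest: Cl > Te > Li > Sr.

Cl > Te > Li > Sr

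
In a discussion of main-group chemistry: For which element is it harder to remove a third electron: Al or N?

N

Consider each +2 ion: Al²⁺ still has 1 valence electron; N²⁺ still has 3 valence electrons.
All are still removing valence electrons, so compare the +2 ions as you would atoms: IE_3 generally rises across a period (higher Z_eff) and falls down a group (larger shell), subject to the usual subshell exceptions.
Valence configurations: Al²⁺ [Ne]3s¹, N²⁺ [He]2s²2p¹.
Approximate IE_3 values (kJ/mol): Al 2745, N 4578.
So the third ionization energies run Al < N.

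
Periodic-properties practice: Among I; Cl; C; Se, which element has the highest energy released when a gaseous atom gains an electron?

C is in period 2, group 14; Cl is in period 3, group 17; Se is in period 4, group 16; I is in period 5, group 17.
Adding an electron releases more energy for atoms nearer the top right (short of the noble gases).
Neither a single period nor a single group — weigh both effects.
Se > C: the two effects oppose for this pair; the across-period effect wins (195 vs 122 kJ/mol).
I > Se: the two effects oppose for this pair; the across-period effect wins (295 vs 195 kJ/mol).
Cl > I: Cl sits above I in group 17, so the down-group effect alone puts Cl higher.
Tabulated electron affinity (kJ/mol): C 122, Cl 349, Se 195, I 295.
The highest energy released when a gaseous atom gains an electron among these belongs to Cl.

Cl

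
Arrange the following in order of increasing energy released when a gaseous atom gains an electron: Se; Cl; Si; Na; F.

Na < Si < Se < F < Cl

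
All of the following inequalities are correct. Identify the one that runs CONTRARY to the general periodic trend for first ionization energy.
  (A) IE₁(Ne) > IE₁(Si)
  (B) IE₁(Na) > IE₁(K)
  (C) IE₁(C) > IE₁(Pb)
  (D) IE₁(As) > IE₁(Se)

The general trend: first ionization energy increases across a period and decreases down a group.
(A) Ne (period 2, group 18) vs Si (period 3, group 14): the stated order agrees with the simple trend.
(B) Na (period 3, group 1) vs K (period 4, group 1): the stated order agrees with the simple trend.
(C) C (period 2, group 14) vs Pb (period 6, group 14): the stated order agrees with the simple trend.
(D) As (period 4, group 15) vs Se (period 4, group 16): the stated order contradicts the simple trend.
The exception is (D): Se (4p⁴) ionizes more easily than half-filled As (4p³).

(D)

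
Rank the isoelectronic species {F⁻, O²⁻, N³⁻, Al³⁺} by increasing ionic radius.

Al³⁺ < F⁻ < O²⁻ < N³⁻

All of these have 10 electrons, so size is governed by nuclear charge alone: the more protons, the stronger the pull on the same electron cloud, and the smaller the ion.
Nuclear charges: Al³⁺ (Z=13), F⁻ (Z=9), O²⁻ (Z=8), N³⁻ (Z=7).
Smallest to largest: Al³⁺ < F⁻ < O²⁻ < N³⁻.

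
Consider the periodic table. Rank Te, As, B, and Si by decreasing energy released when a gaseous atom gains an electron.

B is in period 2, group 13; Si is in period 3, group 14; As is in period 4, group 15; Te is in period 5, group 16.
Adding an electron releases more energy for atoms nearer the top right (short of the noble gases).
A diagonal step moves right (one effect) and down (the opposite effect) at once.
As > B: period and group pull opposite ways; the across-period shift dominates (78 vs 27 kJ/mol).
Si > As: period and group pull opposite ways; the down-group shift dominates (134 vs 78 kJ/mol).
Te > Si: the two effects oppose for this pair; the across-period effect wins (190 vs 134 kJ/mol).
For reference (kJ/mol): B 27, Si 134, As 78, Te 190.
So from highest to lowest: Te > Si > As > B.

Te > Si > As > B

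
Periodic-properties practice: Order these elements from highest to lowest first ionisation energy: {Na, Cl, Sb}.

Na is in period 3, group 1; Cl is in period 3, group 17; Sb is in period 5, group 15.
IE₁ increases left→right with effective nuclear charge and decreases top→bottom as the valence shell moves farther out.
These span different periods and groups, so the two trends combine.
Sb > Na: period and group pull opposite ways; the across-period shift dominates (831 vs 496 kJ/mol).
Cl > Sb: both effects reinforce here, so Cl is clearly the higher of the two.
Approximate values (kJ/mol): Na 496, Cl 1251, Sb 831.
So from highest to lowest: Cl > Sb > Na.

Cl > Sb > Na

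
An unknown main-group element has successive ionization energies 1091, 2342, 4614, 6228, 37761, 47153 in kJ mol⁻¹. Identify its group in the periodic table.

Group 14

Look for the largest jump between consecutive ionization energies: IE5/IE4 ≈ 6.1, far larger than any earlier ratio.
That jump marks the point where a core electron is being removed. So the atom has 4 valence electrons.
A main-group element with 4 valence electrons is in group 14.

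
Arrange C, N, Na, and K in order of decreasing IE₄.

Na > N > C > K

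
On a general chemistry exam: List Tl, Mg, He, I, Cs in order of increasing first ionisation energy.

He is in period 1, group 18; Mg is in period 3, group 2; I is in period 5, group 17; Cs is in period 6, group 1; Tl is in period 6, group 13.
Removing the outermost electron gets harder across a period and easier down a group.
Here both period and group differ, so the two effects have to be weighed against each other.
Tl > Cs: both are in period 6; the period trend gives Tl the larger value.
Mg > Tl: period and group pull opposite ways; the down-group shift dominates (738 vs 589 kJ/mol).
I > Mg: the two effects oppose for this pair; the across-period effect wins (1008 vs 738 kJ/mol).
He > I: both effects reinforce here, so He is clearly the higher of the two.
Approximate values (kJ/mol): He 2372, Mg 738, I 1008, Cs 376, Tl 589.
So from lowest to highest: Cs < Tl < Mg < I < He.

Cs, Tl, Mg, I, He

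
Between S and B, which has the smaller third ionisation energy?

The third ionization energy removes an electron from the +2 ion. For each element: S²⁺ still has 4 valence electrons; B²⁺ still has 1 valence electron.
All are still removing valence electrons, so compare the +2 ions as you would atoms: IE_3 generally rises across a period (higher Z_eff) and falls down a group (larger shell), subject to the usual subshell exceptions.
Valence configurations: S²⁺ [Ne]3s²3p², B²⁺ [He]2s¹.
Approximate IE_3 values (kJ/mol): S 3357, B 3660.
Overall IE_3 order: S < B.

S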